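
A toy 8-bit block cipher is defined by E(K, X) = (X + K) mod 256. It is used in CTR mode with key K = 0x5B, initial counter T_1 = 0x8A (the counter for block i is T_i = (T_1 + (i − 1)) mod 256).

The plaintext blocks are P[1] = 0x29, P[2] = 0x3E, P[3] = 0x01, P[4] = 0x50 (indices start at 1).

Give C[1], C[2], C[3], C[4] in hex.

CTR encryption: S_i = E(K, T_i) where T_i is the counter for block i; C_i = P_i ⊕ S_i.
C[1]: T = 0x8A, S = E(K, T) = 0xE5; 0x29 ⊕ 0xE5 = 0xCC.
C[2]: T = 0x8B, S = E(K, T) = 0xE6; 0x3E ⊕ 0xE6 = 0xD8.
C[3]: T = 0x8C, S = E(K, T) = 0xE7; 0x01 ⊕ 0xE7 = 0xE6.
C[4]: T = 0x8D, S = E(K, T) = 0xE8; 0x50 ⊕ 0xE8 = 0xB8.

C[1] = 0xCC, C[2] = 0xD8, C[3] = 0xE6, C[4] = 0xB8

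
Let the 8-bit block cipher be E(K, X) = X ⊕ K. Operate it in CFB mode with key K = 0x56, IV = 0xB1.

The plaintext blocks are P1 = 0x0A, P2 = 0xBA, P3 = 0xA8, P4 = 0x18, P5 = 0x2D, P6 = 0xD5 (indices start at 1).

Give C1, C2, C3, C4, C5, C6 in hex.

C1 = 0xED, C2 = 0x01, C3 = 0xFF, C4 = 0xB1, C5 = 0xCA, C6 = 0x49

CFB encryption: C_i = P_i ⊕ E(K, C_{i−1}), with C_{0} = IV.
C1: E(K, 0xB1) = 0xE7; 0x0A ⊕ 0xE7 = 0xED.
C2: E(K, 0xED) = 0xBB; 0xBA ⊕ 0xBB = 0x01.
C3: E(K, 0x01) = 0x57; 0xA8 ⊕ 0x57 = 0xFF.
C4: E(K, 0xFF) = 0xA9; 0x18 ⊕ 0xA9 = 0xB1.
C5: E(K, 0xB1) = 0xE7; 0x2D ⊕ 0xE7 = 0xCA.
C6: E(K, 0xCA) = 0x9C; 0xD5 ⊕ 0x9C = 0x49.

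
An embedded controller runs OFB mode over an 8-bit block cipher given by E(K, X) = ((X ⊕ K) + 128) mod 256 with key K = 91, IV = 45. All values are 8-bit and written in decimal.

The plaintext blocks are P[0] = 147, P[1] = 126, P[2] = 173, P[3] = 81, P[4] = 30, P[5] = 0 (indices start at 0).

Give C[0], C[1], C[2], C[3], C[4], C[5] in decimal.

OFB encryption: S_i = E(K, S_{i−1}) with S_{−1} = IV; C_i = P_i ⊕ S_i.
C[0]: S = E(K, 45) = 246; 147 ⊕ 246 = 101.
C[1]: S = E(K, 246) = 45; 126 ⊕ 45 = 83.
C[2]: S = E(K, 45) = 246; 173 ⊕ 246 = 91.
C[3]: S = E(K, 246) = 45; 81 ⊕ 45 = 124.
C[4]: S = E(K, 45) = 246; 30 ⊕ 246 = 232.
C[5]: S = E(K, 246) = 45; 0 ⊕ 45 = 45.

C[0] = 101, C[1] = 83, C[2] = 91, C[3] = 124, C[4] = 232, C[5] = 45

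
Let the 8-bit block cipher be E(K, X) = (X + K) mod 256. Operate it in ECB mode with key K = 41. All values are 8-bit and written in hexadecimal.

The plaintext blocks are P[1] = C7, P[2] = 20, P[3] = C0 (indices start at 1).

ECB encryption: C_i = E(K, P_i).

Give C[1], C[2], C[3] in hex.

C[1] = 08, C[2] = 61, C[3] = 01

C[1]: E(K, C7) = 08.
C[2]: E(K, 20) = 61.
C[3]: E(K, C0) = 01.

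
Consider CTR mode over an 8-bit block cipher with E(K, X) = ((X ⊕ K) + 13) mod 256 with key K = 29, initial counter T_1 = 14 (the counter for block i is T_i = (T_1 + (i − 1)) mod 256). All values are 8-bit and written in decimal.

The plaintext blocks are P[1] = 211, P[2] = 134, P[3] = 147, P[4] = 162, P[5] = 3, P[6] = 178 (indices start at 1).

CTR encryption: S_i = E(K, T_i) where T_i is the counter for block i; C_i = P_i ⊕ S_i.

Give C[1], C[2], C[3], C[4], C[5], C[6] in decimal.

C[1]: T = 14, S = E(K, T) = 32; 211 ⊕ 32 = 243.
C[2]: T = 15, S = E(K, T) = 31; 134 ⊕ 31 = 153.
C[3]: T = 16, S = E(K, T) = 26; 147 ⊕ 26 = 137.
C[4]: T = 17, S = E(K, T) = 25; 162 ⊕ 25 = 187.
C[5]: T = 18, S = E(K, T) = 28; 3 ⊕ 28 = 31.
C[6]: T = 19, S = E(K, T) = 27; 178 ⊕ 27 = 169.

C[1] = 243, C[2] = 153, C[3] = 137, C[4] = 187, C[5] = 31, C[6] = 169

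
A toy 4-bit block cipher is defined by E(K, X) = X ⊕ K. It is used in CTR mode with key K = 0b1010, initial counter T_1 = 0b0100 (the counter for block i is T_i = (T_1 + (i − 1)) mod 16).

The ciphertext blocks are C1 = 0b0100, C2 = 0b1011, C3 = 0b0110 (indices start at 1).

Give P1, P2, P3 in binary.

CTR decryption: S_i = E(K, T_i) where T_i is the counter for block i; P_i = C_i ⊕ S_i.
P1: T = 0b0100, S = E(K, T) = 0b1110; 0b0100 ⊕ 0b1110 = 0b1010.
P2: T = 0b0101, S = E(K, T) = 0b1111; 0b1011 ⊕ 0b1111 = 0b0100.
P3: T = 0b0110, S = E(K, T) = 0b1100; 0b0110 ⊕ 0b1100 = 0b1010.

P1 = 0b1010, P2 = 0b0100, P3 = 0b1010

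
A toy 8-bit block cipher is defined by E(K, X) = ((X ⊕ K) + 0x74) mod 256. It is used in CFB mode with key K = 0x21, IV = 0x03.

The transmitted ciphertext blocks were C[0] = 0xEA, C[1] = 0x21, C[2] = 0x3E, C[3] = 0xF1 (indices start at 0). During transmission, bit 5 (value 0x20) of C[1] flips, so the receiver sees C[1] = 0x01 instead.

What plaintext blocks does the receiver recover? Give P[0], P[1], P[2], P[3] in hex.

P[0] = 0x7C, P[1] = 0x3E, P[2] = 0xAA, P[3] = 0x62

CFB decryption: P_i = C_i ⊕ E(K, C_{i−1}), with C_{−1} = IV.
Only C[1] changed, to 0x01. In CFB, a change in C_i flips the same bit in P_i and garbles P_{i+1}. Decrypting the received ciphertext:
P[0]: E(K, 0x03) = 0x96; 0xEA ⊕ 0x96 = 0x7C.
P[1]: E(K, 0xEA) = 0x3F; 0x01 ⊕ 0x3F = 0x3E.
P[2]: E(K, 0x01) = 0x94; 0x3E ⊕ 0x94 = 0xAA.
P[3]: E(K, 0x3E) = 0x93; 0xF1 ⊕ 0x93 = 0x62.
Blocks that differ from the original plaintext: P[1], P[2].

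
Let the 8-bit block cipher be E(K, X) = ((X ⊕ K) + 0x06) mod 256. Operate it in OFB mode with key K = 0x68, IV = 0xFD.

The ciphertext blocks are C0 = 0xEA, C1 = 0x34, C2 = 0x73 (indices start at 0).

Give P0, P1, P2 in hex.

OFB decryption: S_i = E(K, S_{i−1}) with S_{−1} = IV; P_i = C_i ⊕ S_i.
P0: S = E(K, 0xFD) = 0x9B; 0xEA ⊕ 0x9B = 0x71.
P1: S = E(K, 0x9B) = 0xF9; 0x34 ⊕ 0xF9 = 0xCD.
P2: S = E(K, 0xF9) = 0x97; 0x73 ⊕ 0x97 = 0xE4.

P0 = 0x71, P1 = 0xCD, P2 = 0xE4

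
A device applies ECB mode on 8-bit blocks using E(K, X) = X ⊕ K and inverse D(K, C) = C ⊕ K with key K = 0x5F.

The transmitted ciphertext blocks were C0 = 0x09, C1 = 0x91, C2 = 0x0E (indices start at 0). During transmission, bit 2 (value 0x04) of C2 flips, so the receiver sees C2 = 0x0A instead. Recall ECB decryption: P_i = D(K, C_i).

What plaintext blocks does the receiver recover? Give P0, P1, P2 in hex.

P0 = 0x56, P1 = 0xCE, P2 = 0x55

Only C2 changed, to 0x0A. In ECB, a change in C_i affects only P_i. Decrypting the received ciphertext:
P0: D(K, 0x09) = 0x56.
P1: D(K, 0x91) = 0xCE.
P2: D(K, 0x0A) = 0x55.
Blocks that differ from the original plaintext: P2.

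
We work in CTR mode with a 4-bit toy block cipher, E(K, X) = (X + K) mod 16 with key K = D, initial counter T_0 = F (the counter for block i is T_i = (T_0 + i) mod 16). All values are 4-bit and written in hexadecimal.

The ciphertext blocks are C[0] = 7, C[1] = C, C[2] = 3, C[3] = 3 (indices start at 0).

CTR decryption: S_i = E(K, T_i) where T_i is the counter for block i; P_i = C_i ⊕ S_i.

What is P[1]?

P[1]: T = 0, S = E(K, T) = D; C ⊕ D = 1.

P[1] = 1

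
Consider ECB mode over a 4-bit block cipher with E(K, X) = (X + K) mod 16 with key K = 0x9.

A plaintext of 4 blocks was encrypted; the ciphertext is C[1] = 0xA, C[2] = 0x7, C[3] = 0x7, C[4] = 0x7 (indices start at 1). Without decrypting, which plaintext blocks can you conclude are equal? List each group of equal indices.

ECB encrypts each block independently with the same key, so equal ciphertext blocks imply equal plaintext blocks.
C[2] = C[3] = C[4] = 0x7, so P[2] = P[3] = P[4].

P[2] = P[3] = P[4]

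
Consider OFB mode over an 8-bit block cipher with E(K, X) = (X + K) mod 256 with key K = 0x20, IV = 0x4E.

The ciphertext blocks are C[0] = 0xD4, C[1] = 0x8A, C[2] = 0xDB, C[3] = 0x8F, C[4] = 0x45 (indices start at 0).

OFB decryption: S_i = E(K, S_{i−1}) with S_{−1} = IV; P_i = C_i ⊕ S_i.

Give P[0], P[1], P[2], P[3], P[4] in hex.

P[0] = 0xBA, P[1] = 0x04, P[2] = 0x75, P[3] = 0x41, P[4] = 0xAB

P[0]: S = E(K, 0x4E) = 0x6E; 0xD4 ⊕ 0x6E = 0xBA.
P[1]: S = E(K, 0x6E) = 0x8E; 0x8A ⊕ 0x8E = 0x04.
P[2]: S = E(K, 0x8E) = 0xAE; 0xDB ⊕ 0xAE = 0x75.
P[3]: S = E(K, 0xAE) = 0xCE; 0x8F ⊕ 0xCE = 0x41.
P[4]: S = E(K, 0xCE) = 0xEE; 0x45 ⊕ 0xEE = 0xAB.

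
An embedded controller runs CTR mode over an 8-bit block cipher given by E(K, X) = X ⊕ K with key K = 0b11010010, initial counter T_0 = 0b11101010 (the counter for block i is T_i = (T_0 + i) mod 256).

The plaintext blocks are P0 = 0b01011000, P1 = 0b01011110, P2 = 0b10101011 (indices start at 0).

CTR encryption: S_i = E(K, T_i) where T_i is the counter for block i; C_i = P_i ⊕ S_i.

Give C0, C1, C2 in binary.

C0 = 0b01100000, C1 = 0b01100111, C2 = 0b10010101

C0: T = 0b11101010, S = E(K, T) = 0b00111000; 0b01011000 ⊕ 0b00111000 = 0b01100000.
C1: T = 0b11101011, S = E(K, T) = 0b00111001; 0b01011110 ⊕ 0b00111001 = 0b01100111.
C2: T = 0b11101100, S = E(K, T) = 0b00111110; 0b10101011 ⊕ 0b00111110 = 0b10010101.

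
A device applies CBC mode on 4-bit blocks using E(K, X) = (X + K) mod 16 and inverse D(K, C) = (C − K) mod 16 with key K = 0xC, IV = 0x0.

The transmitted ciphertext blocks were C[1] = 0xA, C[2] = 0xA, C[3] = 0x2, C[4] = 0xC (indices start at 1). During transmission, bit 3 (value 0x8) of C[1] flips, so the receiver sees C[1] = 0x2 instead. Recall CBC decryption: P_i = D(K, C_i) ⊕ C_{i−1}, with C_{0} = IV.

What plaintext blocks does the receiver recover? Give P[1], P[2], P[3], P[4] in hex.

Only C[1] changed, to 0x2. In CBC, a change in C_i garbles P_i and flips the same bit in P_{i+1}. Decrypting the received ciphertext:
P[1]: D(K, 0x2) = 0x6; 0x6 ⊕ 0x0 = 0x6.
P[2]: D(K, 0xA) = 0xE; 0xE ⊕ 0x2 = 0xC.
P[3]: D(K, 0x2) = 0x6; 0x6 ⊕ 0xA = 0xC.
P[4]: D(K, 0xC) = 0x0; 0x0 ⊕ 0x2 = 0x2.
Blocks that differ from the original plaintext: P[1], P[2].

P[1] = 0x6, P[2] = 0xC, P[3] = 0xC, P[4] = 0x2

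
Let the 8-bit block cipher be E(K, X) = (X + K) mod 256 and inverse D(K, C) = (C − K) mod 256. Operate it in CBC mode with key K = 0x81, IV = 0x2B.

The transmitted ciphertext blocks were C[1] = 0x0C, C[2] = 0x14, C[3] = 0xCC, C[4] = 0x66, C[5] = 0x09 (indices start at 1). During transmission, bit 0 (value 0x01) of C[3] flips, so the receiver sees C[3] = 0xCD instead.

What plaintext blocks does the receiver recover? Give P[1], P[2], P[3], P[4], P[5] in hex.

P[1] = 0xA0, P[2] = 0x9F, P[3] = 0x58, P[4] = 0x28, P[5] = 0xEE

CBC decryption: P_i = D(K, C_i) ⊕ C_{i−1}, with C_{0} = IV.
Only C[3] changed, to 0xCD. In CBC, a change in C_i garbles P_i and flips the same bit in P_{i+1}. Decrypting the received ciphertext:
P[1]: D(K, 0x0C) = 0x8B; 0x8B ⊕ 0x2B = 0xA0.
P[2]: D(K, 0x14) = 0x93; 0x93 ⊕ 0x0C = 0x9F.
P[3]: D(K, 0xCD) = 0x4C; 0x4C ⊕ 0x14 = 0x58.
P[4]: D(K, 0x66) = 0xE5; 0xE5 ⊕ 0xCD = 0x28.
P[5]: D(K, 0x09) = 0x88; 0x88 ⊕ 0x66 = 0xEE.
Blocks that differ from the original plaintext: P[3], P[4].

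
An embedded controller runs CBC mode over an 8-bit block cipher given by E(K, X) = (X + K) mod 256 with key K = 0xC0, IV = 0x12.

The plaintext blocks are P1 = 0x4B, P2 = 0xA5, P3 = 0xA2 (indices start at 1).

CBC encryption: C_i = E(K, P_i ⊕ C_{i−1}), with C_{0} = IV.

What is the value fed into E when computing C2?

C1: P1 ⊕ 0x12 = 0x59; E(K, 0x59) = 0x19.
C2: P2 ⊕ 0x19 = 0xBC; E(K, 0xBC) = 0x7C.
So the input to E for block 2 is 0xBC.

0xBC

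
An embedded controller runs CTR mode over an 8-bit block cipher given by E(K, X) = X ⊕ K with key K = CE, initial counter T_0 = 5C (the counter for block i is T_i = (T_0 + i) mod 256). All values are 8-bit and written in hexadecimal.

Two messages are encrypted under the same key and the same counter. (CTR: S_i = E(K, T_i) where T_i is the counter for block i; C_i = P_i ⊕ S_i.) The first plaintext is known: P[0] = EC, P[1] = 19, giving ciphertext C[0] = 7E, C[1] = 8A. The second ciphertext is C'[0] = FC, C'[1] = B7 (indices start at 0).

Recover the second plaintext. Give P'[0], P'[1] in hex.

In CTR with a reused counter, both messages share the same keystream S_i, so C_i ⊕ C'_i = P_i ⊕ P'_i and thus P'_i = P_i ⊕ C_i ⊕ C'_i.
P'[0]: EC ⊕ 7E ⊕ FC = 6E.
P'[1]: 19 ⊕ 8A ⊕ B7 = 24.

P'[0] = 6E, P'[1] = 24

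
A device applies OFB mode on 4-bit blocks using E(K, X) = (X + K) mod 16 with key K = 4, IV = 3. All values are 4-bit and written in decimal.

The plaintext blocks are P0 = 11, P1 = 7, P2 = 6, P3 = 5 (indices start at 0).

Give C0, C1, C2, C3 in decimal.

OFB encryption: S_i = E(K, S_{i−1}) with S_{−1} = IV; C_i = P_i ⊕ S_i.
C0: S = E(K, 3) = 7; 11 ⊕ 7 = 12.
C1: S = E(K, 7) = 11; 7 ⊕ 11 = 12.
C2: S = E(K, 11) = 15; 6 ⊕ 15 = 9.
C3: S = E(K, 15) = 3; 5 ⊕ 3 = 6.

C0 = 12, C1 = 12, C2 = 9, C3 = 6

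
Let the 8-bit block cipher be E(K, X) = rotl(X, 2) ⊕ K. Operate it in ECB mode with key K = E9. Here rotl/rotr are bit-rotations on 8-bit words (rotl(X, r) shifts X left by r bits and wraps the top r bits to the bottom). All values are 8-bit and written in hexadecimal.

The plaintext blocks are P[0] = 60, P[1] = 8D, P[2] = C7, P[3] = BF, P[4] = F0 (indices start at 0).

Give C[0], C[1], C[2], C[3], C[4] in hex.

ECB encryption: C_i = E(K, P_i).
C[0]: E(K, 60) = 68.
C[1]: E(K, 8D) = DF.
C[2]: E(K, C7) = F6.
C[3]: E(K, BF) = 17.
C[4]: E(K, F0) = 2A.

C[0] = 68, C[1] = DF, C[2] = F6, C[3] = 17, C[4] = 2A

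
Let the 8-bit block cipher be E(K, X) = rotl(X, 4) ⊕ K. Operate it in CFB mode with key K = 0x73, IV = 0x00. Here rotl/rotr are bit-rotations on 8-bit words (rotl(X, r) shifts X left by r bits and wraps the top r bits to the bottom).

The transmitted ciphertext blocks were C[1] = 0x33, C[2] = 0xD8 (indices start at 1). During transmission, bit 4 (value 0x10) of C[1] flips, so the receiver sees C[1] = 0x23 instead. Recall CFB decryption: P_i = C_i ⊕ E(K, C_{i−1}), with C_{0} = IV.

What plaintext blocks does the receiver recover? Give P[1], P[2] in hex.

Only C[1] changed, to 0x23. In CFB, a change in C_i flips the same bit in P_i and garbles P_{i+1}. Decrypting the received ciphertext:
P[1]: E(K, 0x00) = 0x73; 0x23 ⊕ 0x73 = 0x50.
P[2]: E(K, 0x23) = 0x41; 0xD8 ⊕ 0x41 = 0x99.
Blocks that differ from the original plaintext: P[1], P[2].

P[1] = 0x50, P[2] = 0x99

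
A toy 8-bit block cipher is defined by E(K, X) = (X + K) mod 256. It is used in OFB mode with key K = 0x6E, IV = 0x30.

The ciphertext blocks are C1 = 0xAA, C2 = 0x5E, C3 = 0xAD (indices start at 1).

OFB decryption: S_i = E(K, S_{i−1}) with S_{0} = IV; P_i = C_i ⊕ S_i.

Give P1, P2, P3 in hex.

P1 = 0x34, P2 = 0x52, P3 = 0xD7

P1: S = E(K, 0x30) = 0x9E; 0xAA ⊕ 0x9E = 0x34.
P2: S = E(K, 0x9E) = 0x0C; 0x5E ⊕ 0x0C = 0x52.
P3: S = E(K, 0x0C) = 0x7A; 0xAD ⊕ 0x7A = 0xD7.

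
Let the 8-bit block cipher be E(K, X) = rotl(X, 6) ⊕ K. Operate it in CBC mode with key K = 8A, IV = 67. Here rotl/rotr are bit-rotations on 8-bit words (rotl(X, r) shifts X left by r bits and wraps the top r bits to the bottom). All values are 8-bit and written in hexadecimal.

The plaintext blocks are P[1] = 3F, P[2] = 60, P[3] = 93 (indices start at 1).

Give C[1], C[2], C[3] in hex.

CBC encryption: C_i = E(K, P_i ⊕ C_{i−1}), with C_{0} = IV.
C[1]: P[1] ⊕ 67 = 58; E(K, 58) = 9C.
C[2]: P[2] ⊕ 9C = FC; E(K, FC) = B5.
C[3]: P[3] ⊕ B5 = 26; E(K, 26) = 03.

C[1] = 9C, C[2] = B5, C[3] = 03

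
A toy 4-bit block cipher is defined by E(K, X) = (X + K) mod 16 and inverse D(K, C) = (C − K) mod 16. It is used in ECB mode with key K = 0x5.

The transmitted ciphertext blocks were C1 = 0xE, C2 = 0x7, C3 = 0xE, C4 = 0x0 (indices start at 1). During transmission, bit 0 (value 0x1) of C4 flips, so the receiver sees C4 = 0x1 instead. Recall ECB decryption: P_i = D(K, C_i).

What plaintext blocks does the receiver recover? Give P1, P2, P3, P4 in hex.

P1 = 0x9, P2 = 0x2, P3 = 0x9, P4 = 0xC

Only C4 changed, to 0x1. In ECB, a change in C_i affects only P_i. Decrypting the received ciphertext:
P1: D(K, 0xE) = 0x9.
P2: D(K, 0x7) = 0x2.
P3: D(K, 0xE) = 0x9.
P4: D(K, 0x1) = 0xC.
Blocks that differ from the original plaintext: P4.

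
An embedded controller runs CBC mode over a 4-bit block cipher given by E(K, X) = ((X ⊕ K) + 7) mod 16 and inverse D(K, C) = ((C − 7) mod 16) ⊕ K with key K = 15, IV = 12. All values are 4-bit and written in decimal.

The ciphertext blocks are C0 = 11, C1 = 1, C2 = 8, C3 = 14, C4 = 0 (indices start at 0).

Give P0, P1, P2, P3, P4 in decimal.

CBC decryption: P_i = D(K, C_i) ⊕ C_{i−1}, with C_{−1} = IV.
P0: D(K, 11) = 11; 11 ⊕ 12 = 7.
P1: D(K, 1) = 5; 5 ⊕ 11 = 14.
P2: D(K, 8) = 14; 14 ⊕ 1 = 15.
P3: D(K, 14) = 8; 8 ⊕ 8 = 0.
P4: D(K, 0) = 6; 6 ⊕ 14 = 8.

P0 = 7, P1 = 14, P2 = 15, P3 = 0, P4 = 8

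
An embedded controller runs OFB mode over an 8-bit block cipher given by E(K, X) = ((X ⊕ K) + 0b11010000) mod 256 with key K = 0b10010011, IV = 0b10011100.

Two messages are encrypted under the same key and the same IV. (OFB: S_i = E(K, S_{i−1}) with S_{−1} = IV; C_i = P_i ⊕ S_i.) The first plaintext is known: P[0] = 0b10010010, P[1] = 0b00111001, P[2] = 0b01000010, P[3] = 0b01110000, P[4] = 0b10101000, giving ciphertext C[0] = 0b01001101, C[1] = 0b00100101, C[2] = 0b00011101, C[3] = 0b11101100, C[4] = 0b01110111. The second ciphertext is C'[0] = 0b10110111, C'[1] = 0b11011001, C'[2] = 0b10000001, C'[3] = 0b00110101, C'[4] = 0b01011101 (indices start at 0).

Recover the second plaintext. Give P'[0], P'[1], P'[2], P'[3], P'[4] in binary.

In OFB with a reused IV, both messages share the same keystream S_i, so C_i ⊕ C'_i = P_i ⊕ P'_i and thus P'_i = P_i ⊕ C_i ⊕ C'_i.
P'[0]: 0b10010010 ⊕ 0b01001101 ⊕ 0b10110111 = 0b01101000.
P'[1]: 0b00111001 ⊕ 0b00100101 ⊕ 0b11011001 = 0b11000101.
P'[2]: 0b01000010 ⊕ 0b00011101 ⊕ 0b10000001 = 0b11011110.
P'[3]: 0b01110000 ⊕ 0b11101100 ⊕ 0b00110101 = 0b10101001.
P'[4]: 0b10101000 ⊕ 0b01110111 ⊕ 0b01011101 = 0b10000010.

P'[0] = 0b01101000, P'[1] = 0b11000101, P'[2] = 0b11011110, P'[3] = 0b10101001, P'[4] = 0b10000010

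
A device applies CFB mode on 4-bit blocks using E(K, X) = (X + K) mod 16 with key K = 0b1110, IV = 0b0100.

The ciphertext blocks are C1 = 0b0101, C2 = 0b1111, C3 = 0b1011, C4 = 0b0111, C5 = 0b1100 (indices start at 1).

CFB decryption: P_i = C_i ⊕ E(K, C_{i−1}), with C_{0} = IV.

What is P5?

P5 = 0b1001

P5: E(K, 0b0111) = 0b0101; 0b1100 ⊕ 0b0101 = 0b1001.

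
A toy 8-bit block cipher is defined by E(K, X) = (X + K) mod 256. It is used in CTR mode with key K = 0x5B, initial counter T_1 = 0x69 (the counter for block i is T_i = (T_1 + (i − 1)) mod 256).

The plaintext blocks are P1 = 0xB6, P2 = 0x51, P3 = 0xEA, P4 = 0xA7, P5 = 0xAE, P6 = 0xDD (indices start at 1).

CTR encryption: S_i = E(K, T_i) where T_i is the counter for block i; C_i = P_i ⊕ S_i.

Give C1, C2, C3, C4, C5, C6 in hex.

C1: T = 0x69, S = E(K, T) = 0xC4; 0xB6 ⊕ 0xC4 = 0x72.
C2: T = 0x6A, S = E(K, T) = 0xC5; 0x51 ⊕ 0xC5 = 0x94.
C3: T = 0x6B, S = E(K, T) = 0xC6; 0xEA ⊕ 0xC6 = 0x2C.
C4: T = 0x6C, S = E(K, T) = 0xC7; 0xA7 ⊕ 0xC7 = 0x60.
C5: T = 0x6D, S = E(K, T) = 0xC8; 0xAE ⊕ 0xC8 = 0x66.
C6: T = 0x6E, S = E(K, T) = 0xC9; 0xDD ⊕ 0xC9 = 0x14.

C1 = 0x72, C2 = 0x94, C3 = 0x2C, C4 = 0x60, C5 = 0x66, C6 = 0x14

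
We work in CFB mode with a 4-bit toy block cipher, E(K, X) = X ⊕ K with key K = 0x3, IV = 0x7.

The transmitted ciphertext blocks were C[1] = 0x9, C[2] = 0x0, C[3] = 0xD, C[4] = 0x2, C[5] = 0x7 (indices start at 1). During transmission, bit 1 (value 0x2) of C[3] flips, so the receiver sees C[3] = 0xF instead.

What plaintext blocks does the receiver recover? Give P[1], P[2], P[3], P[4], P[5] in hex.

CFB decryption: P_i = C_i ⊕ E(K, C_{i−1}), with C_{0} = IV.
Only C[3] changed, to 0xF. In CFB, a change in C_i flips the same bit in P_i and garbles P_{i+1}. Decrypting the received ciphertext:
P[1]: E(K, 0x7) = 0x4; 0x9 ⊕ 0x4 = 0xD.
P[2]: E(K, 0x9) = 0xA; 0x0 ⊕ 0xA = 0xA.
P[3]: E(K, 0x0) = 0x3; 0xF ⊕ 0x3 = 0xC.
P[4]: E(K, 0xF) = 0xC; 0x2 ⊕ 0xC = 0xE.
P[5]: E(K, 0x2) = 0x1; 0x7 ⊕ 0x1 = 0x6.
Blocks that differ from the original plaintext: P[3], P[4].

P[1] = 0xD, P[2] = 0xA, P[3] = 0xC, P[4] = 0xE, P[5] = 0x6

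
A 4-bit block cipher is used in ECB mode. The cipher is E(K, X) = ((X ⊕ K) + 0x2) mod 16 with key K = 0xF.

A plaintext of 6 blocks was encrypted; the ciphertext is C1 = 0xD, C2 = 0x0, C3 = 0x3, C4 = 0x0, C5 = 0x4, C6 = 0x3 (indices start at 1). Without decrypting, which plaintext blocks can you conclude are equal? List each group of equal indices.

P2 = P4; P3 = P6

ECB encrypts each block independently with the same key, so equal ciphertext blocks imply equal plaintext blocks.
C2 = C4 = 0x0, so P2 = P4.
C3 = C6 = 0x3, so P3 = P6.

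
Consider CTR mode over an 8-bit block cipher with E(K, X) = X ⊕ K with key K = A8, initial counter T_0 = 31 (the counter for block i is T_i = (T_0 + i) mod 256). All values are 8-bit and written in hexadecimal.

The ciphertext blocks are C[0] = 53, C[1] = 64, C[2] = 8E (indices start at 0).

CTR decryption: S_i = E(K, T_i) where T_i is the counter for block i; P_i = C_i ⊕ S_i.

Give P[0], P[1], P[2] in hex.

P[0]: T = 31, S = E(K, T) = 99; 53 ⊕ 99 = CA.
P[1]: T = 32, S = E(K, T) = 9A; 64 ⊕ 9A = FE.
P[2]: T = 33, S = E(K, T) = 9B; 8E ⊕ 9B = 15.

P[0] = CA, P[1] = FE, P[2] = 15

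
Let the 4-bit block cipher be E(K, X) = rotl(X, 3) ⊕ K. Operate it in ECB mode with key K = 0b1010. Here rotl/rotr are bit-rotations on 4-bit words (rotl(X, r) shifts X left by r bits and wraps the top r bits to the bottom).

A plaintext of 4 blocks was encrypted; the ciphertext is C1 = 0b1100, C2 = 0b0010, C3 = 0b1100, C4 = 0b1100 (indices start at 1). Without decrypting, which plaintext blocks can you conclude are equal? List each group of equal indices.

P1 = P3 = P4

ECB encrypts each block independently with the same key, so equal ciphertext blocks imply equal plaintext blocks.
C1 = C3 = C4 = 0b1100, so P1 = P3 = P4.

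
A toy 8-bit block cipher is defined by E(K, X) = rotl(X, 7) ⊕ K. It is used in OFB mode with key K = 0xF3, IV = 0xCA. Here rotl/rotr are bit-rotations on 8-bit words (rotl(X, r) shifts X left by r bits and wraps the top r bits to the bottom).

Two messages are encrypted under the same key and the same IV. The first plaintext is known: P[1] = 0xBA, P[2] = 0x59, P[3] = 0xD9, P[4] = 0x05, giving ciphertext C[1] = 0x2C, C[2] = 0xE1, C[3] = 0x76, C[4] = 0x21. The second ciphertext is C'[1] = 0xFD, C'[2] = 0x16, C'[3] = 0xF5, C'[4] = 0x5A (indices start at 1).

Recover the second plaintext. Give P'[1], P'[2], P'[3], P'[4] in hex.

P'[1] = 0x6B, P'[2] = 0xAE, P'[3] = 0x5A, P'[4] = 0x7E

In OFB with a reused IV, both messages share the same keystream S_i, so C_i ⊕ C'_i = P_i ⊕ P'_i and thus P'_i = P_i ⊕ C_i ⊕ C'_i.
P'[1]: 0xBA ⊕ 0x2C ⊕ 0xFD = 0x6B.
P'[2]: 0x59 ⊕ 0xE1 ⊕ 0x16 = 0xAE.
P'[3]: 0xD9 ⊕ 0x76 ⊕ 0xF5 = 0x5A.
P'[4]: 0x05 ⊕ 0x21 ⊕ 0x5A = 0x7E.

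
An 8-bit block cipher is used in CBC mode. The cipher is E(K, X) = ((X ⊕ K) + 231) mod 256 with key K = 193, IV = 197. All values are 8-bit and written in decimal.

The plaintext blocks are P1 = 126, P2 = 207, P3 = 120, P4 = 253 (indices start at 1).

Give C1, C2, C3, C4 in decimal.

C1 = 97, C2 = 86, C3 = 214, C4 = 209

CBC encryption: C_i = E(K, P_i ⊕ C_{i−1}), with C_{0} = IV.
C1: P1 ⊕ 197 = 187; E(K, 187) = 97.
C2: P2 ⊕ 97 = 174; E(K, 174) = 86.
C3: P3 ⊕ 86 = 46; E(K, 46) = 214.
C4: P4 ⊕ 214 = 43; E(K, 43) = 209.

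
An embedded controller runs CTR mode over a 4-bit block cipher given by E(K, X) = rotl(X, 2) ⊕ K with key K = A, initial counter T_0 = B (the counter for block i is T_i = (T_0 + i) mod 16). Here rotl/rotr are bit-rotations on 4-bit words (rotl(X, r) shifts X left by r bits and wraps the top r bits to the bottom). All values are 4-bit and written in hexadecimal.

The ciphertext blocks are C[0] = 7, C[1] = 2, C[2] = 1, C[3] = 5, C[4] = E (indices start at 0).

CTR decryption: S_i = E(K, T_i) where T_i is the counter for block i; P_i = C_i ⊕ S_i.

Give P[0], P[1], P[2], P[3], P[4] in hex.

P[0]: T = B, S = E(K, T) = 4; 7 ⊕ 4 = 3.
P[1]: T = C, S = E(K, T) = 9; 2 ⊕ 9 = B.
P[2]: T = D, S = E(K, T) = D; 1 ⊕ D = C.
P[3]: T = E, S = E(K, T) = 1; 5 ⊕ 1 = 4.
P[4]: T = F, S = E(K, T) = 5; E ⊕ 5 = B.

P[0] = 3, P[1] = B, P[2] = C, P[3] = 4, P[4] = B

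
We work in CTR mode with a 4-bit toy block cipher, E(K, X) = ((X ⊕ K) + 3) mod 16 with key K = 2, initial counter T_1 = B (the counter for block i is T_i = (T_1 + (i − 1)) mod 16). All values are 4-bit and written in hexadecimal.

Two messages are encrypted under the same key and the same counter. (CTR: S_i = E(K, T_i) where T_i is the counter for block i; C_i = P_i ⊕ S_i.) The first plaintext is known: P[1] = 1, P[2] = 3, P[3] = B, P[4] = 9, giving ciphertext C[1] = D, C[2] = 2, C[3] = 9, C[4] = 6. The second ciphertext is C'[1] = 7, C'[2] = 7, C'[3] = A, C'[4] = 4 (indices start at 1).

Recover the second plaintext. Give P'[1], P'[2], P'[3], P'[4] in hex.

In CTR with a reused counter, both messages share the same keystream S_i, so C_i ⊕ C'_i = P_i ⊕ P'_i and thus P'_i = P_i ⊕ C_i ⊕ C'_i.
P'[1]: 1 ⊕ D ⊕ 7 = B.
P'[2]: 3 ⊕ 2 ⊕ 7 = 6.
P'[3]: B ⊕ 9 ⊕ A = 8.
P'[4]: 9 ⊕ 6 ⊕ 4 = B.

P'[1] = B, P'[2] = 6, P'[3] = 8, P'[4] = B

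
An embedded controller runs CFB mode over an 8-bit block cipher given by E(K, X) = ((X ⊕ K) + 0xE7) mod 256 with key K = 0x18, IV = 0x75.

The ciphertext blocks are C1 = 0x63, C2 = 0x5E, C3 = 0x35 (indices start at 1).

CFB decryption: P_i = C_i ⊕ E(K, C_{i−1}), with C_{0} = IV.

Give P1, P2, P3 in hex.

P1 = 0x37, P2 = 0x3C, P3 = 0x18

P1: E(K, 0x75) = 0x54; 0x63 ⊕ 0x54 = 0x37.
P2: E(K, 0x63) = 0x62; 0x5E ⊕ 0x62 = 0x3C.
P3: E(K, 0x5E) = 0x2D; 0x35 ⊕ 0x2D = 0x18.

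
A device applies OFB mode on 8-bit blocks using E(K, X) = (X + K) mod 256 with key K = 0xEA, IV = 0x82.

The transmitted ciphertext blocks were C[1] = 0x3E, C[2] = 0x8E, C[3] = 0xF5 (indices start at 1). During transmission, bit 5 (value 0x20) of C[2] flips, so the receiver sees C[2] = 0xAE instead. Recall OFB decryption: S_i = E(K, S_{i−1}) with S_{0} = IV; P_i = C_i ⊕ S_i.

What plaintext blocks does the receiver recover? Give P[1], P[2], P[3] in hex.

P[1] = 0x52, P[2] = 0xF8, P[3] = 0xB5

Only C[2] changed, to 0xAE. In OFB, a change in C_i flips the same bit in P_i only; the keystream is unaffected. Decrypting the received ciphertext:
P[1]: S = E(K, 0x82) = 0x6C; 0x3E ⊕ 0x6C = 0x52.
P[2]: S = E(K, 0x6C) = 0x56; 0xAE ⊕ 0x56 = 0xF8.
P[3]: S = E(K, 0x56) = 0x40; 0xF5 ⊕ 0x40 = 0xB5.
Blocks that differ from the original plaintext: P[2].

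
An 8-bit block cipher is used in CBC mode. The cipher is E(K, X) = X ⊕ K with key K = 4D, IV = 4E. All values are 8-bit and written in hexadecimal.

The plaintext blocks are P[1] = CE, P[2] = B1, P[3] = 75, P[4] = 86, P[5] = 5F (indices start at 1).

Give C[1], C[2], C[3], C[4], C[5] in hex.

C[1] = CD, C[2] = 31, C[3] = 09, C[4] = C2, C[5] = D0

CBC encryption: C_i = E(K, P_i ⊕ C_{i−1}), with C_{0} = IV.
C[1]: P[1] ⊕ 4E = 80; E(K, 80) = CD.
C[2]: P[2] ⊕ CD = 7C; E(K, 7C) = 31.
C[3]: P[3] ⊕ 31 = 44; E(K, 44) = 09.
C[4]: P[4] ⊕ 09 = 8F; E(K, 8F) = C2.
C[5]: P[5] ⊕ C2 = 9D; E(K, 9D) = D0.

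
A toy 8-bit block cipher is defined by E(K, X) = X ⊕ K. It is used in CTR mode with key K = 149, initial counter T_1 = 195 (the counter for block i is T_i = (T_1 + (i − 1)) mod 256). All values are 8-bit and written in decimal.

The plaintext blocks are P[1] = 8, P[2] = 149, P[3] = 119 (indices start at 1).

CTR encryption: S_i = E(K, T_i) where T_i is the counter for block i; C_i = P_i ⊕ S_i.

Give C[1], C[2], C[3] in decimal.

C[1] = 94, C[2] = 196, C[3] = 39

C[1]: T = 195, S = E(K, T) = 86; 8 ⊕ 86 = 94.
C[2]: T = 196, S = E(K, T) = 81; 149 ⊕ 81 = 196.
C[3]: T = 197, S = E(K, T) = 80; 119 ⊕ 80 = 39.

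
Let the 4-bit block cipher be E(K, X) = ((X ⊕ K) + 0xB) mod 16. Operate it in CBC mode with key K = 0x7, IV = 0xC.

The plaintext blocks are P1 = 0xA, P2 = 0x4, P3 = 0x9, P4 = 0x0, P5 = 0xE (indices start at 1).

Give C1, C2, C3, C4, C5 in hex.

C1 = 0xC, C2 = 0xA, C3 = 0xF, C4 = 0x3, C5 = 0x5

CBC encryption: C_i = E(K, P_i ⊕ C_{i−1}), with C_{0} = IV.
C1: P1 ⊕ 0xC = 0x6; E(K, 0x6) = 0xC.
C2: P2 ⊕ 0xC = 0x8; E(K, 0x8) = 0xA.
C3: P3 ⊕ 0xA = 0x3; E(K, 0x3) = 0xF.
C4: P4 ⊕ 0xF = 0xF; E(K, 0xF) = 0x3.
C5: P5 ⊕ 0x3 = 0xD; E(K, 0xD) = 0x5.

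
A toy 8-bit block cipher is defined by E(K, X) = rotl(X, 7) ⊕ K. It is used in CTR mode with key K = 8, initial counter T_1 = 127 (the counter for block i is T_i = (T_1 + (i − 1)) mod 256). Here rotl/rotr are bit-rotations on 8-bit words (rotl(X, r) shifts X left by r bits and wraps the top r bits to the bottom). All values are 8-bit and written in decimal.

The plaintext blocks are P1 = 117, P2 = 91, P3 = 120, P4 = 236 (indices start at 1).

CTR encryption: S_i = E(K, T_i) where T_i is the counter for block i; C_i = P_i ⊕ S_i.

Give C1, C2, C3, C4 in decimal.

C1 = 194, C2 = 19, C3 = 176, C4 = 165

C1: T = 127, S = E(K, T) = 183; 117 ⊕ 183 = 194.
C2: T = 128, S = E(K, T) = 72; 91 ⊕ 72 = 19.
C3: T = 129, S = E(K, T) = 200; 120 ⊕ 200 = 176.
C4: T = 130, S = E(K, T) = 73; 236 ⊕ 73 = 165.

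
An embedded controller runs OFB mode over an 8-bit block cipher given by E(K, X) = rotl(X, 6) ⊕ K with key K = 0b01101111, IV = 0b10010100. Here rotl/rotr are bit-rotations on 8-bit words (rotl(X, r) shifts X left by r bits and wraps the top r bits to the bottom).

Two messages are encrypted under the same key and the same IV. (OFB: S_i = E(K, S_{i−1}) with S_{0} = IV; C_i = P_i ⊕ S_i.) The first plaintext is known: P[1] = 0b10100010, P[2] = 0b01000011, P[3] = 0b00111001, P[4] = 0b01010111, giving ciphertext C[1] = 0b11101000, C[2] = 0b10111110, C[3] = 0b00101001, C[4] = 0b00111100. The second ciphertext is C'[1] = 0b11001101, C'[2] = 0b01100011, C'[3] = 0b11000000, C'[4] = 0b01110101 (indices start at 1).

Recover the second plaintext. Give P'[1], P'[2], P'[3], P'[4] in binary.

P'[1] = 0b10000111, P'[2] = 0b10011110, P'[3] = 0b11010000, P'[4] = 0b00011110

In OFB with a reused IV, both messages share the same keystream S_i, so C_i ⊕ C'_i = P_i ⊕ P'_i and thus P'_i = P_i ⊕ C_i ⊕ C'_i.
P'[1]: 0b10100010 ⊕ 0b11101000 ⊕ 0b11001101 = 0b10000111.
P'[2]: 0b01000011 ⊕ 0b10111110 ⊕ 0b01100011 = 0b10011110.
P'[3]: 0b00111001 ⊕ 0b00101001 ⊕ 0b11000000 = 0b11010000.
P'[4]: 0b01010111 ⊕ 0b00111100 ⊕ 0b01110101 = 0b00011110.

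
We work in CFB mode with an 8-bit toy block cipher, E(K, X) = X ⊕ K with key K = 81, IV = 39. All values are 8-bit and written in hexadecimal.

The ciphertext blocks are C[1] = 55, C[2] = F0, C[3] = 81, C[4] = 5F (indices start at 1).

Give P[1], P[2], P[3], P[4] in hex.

P[1] = ED, P[2] = 24, P[3] = F0, P[4] = 5F

CFB decryption: P_i = C_i ⊕ E(K, C_{i−1}), with C_{0} = IV.
P[1]: E(K, 39) = B8; 55 ⊕ B8 = ED.
P[2]: E(K, 55) = D4; F0 ⊕ D4 = 24.
P[3]: E(K, F0) = 71; 81 ⊕ 71 = F0.
P[4]: E(K, 81) = 00; 5F ⊕ 00 = 5F.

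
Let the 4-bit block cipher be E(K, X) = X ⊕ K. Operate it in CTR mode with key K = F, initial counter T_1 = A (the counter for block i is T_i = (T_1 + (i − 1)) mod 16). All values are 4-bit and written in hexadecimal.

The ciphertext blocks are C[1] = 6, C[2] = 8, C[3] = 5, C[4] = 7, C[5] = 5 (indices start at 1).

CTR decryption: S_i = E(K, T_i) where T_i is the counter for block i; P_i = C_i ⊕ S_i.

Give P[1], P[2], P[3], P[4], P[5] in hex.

P[1] = 3, P[2] = C, P[3] = 6, P[4] = 5, P[5] = 4

P[1]: T = A, S = E(K, T) = 5; 6 ⊕ 5 = 3.
P[2]: T = B, S = E(K, T) = 4; 8 ⊕ 4 = C.
P[3]: T = C, S = E(K, T) = 3; 5 ⊕ 3 = 6.
P[4]: T = D, S = E(K, T) = 2; 7 ⊕ 2 = 5.
P[5]: T = E, S = E(K, T) = 1; 5 ⊕ 1 = 4.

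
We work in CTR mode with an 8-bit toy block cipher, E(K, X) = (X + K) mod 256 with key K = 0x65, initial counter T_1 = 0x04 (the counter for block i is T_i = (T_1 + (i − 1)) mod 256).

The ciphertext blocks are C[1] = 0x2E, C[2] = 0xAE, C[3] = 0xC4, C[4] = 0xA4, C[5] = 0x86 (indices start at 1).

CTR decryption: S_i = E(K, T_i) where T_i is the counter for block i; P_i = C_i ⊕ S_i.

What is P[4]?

P[4] = 0xC8

P[4]: T = 0x07, S = E(K, T) = 0x6C; 0xA4 ⊕ 0x6C = 0xC8.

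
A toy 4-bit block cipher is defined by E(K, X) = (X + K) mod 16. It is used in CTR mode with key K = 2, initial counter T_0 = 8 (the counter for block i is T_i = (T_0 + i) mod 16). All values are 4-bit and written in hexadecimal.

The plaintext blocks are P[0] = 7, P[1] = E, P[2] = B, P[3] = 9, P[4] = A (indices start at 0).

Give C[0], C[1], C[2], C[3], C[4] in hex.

C[0] = D, C[1] = 5, C[2] = 7, C[3] = 4, C[4] = 4

CTR encryption: S_i = E(K, T_i) where T_i is the counter for block i; C_i = P_i ⊕ S_i.
C[0]: T = 8, S = E(K, T) = A; 7 ⊕ A = D.
C[1]: T = 9, S = E(K, T) = B; E ⊕ B = 5.
C[2]: T = A, S = E(K, T) = C; B ⊕ C = 7.
C[3]: T = B, S = E(K, T) = D; 9 ⊕ D = 4.
C[4]: T = C, S = E(K, T) = E; A ⊕ E = 4.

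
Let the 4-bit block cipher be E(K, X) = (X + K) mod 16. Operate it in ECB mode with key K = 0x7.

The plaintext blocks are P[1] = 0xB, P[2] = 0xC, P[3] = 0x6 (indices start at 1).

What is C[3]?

C[3] = 0xD

ECB encryption: C_i = E(K, P_i).
C[3]: E(K, 0x6) = 0xD.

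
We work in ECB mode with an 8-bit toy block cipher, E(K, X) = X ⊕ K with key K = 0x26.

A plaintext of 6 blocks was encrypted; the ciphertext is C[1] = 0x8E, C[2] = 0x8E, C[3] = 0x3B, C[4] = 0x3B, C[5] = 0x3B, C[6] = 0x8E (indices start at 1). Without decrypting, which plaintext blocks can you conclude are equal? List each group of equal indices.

P[1] = P[2] = P[6]; P[3] = P[4] = P[5]

ECB encrypts each block independently with the same key, so equal ciphertext blocks imply equal plaintext blocks.
C[1] = C[2] = C[6] = 0x8E, so P[1] = P[2] = P[6].
C[3] = C[4] = C[5] = 0x3B, so P[3] = P[4] = P[5].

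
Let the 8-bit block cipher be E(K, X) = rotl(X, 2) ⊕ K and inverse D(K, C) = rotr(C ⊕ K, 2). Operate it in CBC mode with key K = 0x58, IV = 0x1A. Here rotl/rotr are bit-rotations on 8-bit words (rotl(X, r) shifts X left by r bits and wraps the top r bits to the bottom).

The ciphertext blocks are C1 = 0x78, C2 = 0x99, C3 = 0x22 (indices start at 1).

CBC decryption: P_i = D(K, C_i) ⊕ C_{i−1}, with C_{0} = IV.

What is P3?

P3: D(K, 0x22) = 0x9E; 0x9E ⊕ 0x99 = 0x07.

P3 = 0x07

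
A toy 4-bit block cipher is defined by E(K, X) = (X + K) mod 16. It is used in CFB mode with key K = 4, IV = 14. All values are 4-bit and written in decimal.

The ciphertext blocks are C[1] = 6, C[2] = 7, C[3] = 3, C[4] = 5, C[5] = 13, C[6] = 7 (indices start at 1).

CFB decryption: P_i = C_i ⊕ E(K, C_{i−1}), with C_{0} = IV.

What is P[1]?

P[1] = 4

P[1]: E(K, 14) = 2; 6 ⊕ 2 = 4.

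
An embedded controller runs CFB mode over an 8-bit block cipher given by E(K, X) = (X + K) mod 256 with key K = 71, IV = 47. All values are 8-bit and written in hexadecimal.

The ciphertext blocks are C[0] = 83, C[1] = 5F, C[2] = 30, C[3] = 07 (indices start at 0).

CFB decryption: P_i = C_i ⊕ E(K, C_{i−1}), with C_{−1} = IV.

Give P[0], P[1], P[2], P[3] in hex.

P[0] = 3B, P[1] = AB, P[2] = E0, P[3] = A6

P[0]: E(K, 47) = B8; 83 ⊕ B8 = 3B.
P[1]: E(K, 83) = F4; 5F ⊕ F4 = AB.
P[2]: E(K, 5F) = D0; 30 ⊕ D0 = E0.
P[3]: E(K, 30) = A1; 07 ⊕ A1 = A6.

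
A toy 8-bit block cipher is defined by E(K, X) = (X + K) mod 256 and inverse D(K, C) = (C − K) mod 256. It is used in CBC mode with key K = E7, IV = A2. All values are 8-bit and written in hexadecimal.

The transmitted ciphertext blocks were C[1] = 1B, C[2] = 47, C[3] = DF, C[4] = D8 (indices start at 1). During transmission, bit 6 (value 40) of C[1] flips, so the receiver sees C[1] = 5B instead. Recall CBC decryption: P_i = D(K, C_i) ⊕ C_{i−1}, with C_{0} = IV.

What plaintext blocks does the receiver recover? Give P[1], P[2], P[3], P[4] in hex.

Only C[1] changed, to 5B. In CBC, a change in C_i garbles P_i and flips the same bit in P_{i+1}. Decrypting the received ciphertext:
P[1]: D(K, 5B) = 74; 74 ⊕ A2 = D6.
P[2]: D(K, 47) = 60; 60 ⊕ 5B = 3B.
P[3]: D(K, DF) = F8; F8 ⊕ 47 = BF.
P[4]: D(K, D8) = F1; F1 ⊕ DF = 2E.
Blocks that differ from the original plaintext: P[1], P[2].

P[1] = D6, P[2] = 3B, P[3] = BF, P[4] = 2E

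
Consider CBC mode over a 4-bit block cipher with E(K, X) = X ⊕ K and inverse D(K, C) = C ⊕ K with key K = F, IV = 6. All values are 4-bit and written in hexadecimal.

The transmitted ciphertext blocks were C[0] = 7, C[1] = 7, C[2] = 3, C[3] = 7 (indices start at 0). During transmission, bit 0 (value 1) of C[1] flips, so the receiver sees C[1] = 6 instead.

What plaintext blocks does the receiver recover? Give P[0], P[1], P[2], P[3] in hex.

CBC decryption: P_i = D(K, C_i) ⊕ C_{i−1}, with C_{−1} = IV.
Only C[1] changed, to 6. In CBC, a change in C_i garbles P_i and flips the same bit in P_{i+1}. Decrypting the received ciphertext:
P[0]: D(K, 7) = 8; 8 ⊕ 6 = E.
P[1]: D(K, 6) = 9; 9 ⊕ 7 = E.
P[2]: D(K, 3) = C; C ⊕ 6 = A.
P[3]: D(K, 7) = 8; 8 ⊕ 3 = B.
Blocks that differ from the original plaintext: P[1], P[2].

P[0] = E, P[1] = E, P[2] = A, P[3] = B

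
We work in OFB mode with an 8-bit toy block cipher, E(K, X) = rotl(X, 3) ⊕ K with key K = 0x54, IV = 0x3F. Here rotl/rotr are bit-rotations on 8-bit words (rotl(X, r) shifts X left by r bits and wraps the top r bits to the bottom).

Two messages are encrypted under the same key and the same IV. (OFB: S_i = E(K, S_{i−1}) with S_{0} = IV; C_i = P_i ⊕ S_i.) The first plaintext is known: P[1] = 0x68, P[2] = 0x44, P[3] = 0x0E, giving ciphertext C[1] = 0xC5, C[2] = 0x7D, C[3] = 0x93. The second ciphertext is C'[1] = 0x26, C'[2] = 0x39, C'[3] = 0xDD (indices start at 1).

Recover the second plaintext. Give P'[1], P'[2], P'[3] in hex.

P'[1] = 0x8B, P'[2] = 0x00, P'[3] = 0x40

In OFB with a reused IV, both messages share the same keystream S_i, so C_i ⊕ C'_i = P_i ⊕ P'_i and thus P'_i = P_i ⊕ C_i ⊕ C'_i.
P'[1]: 0x68 ⊕ 0xC5 ⊕ 0x26 = 0x8B.
P'[2]: 0x44 ⊕ 0x7D ⊕ 0x39 = 0x00.
P'[3]: 0x0E ⊕ 0x93 ⊕ 0xDD = 0x40.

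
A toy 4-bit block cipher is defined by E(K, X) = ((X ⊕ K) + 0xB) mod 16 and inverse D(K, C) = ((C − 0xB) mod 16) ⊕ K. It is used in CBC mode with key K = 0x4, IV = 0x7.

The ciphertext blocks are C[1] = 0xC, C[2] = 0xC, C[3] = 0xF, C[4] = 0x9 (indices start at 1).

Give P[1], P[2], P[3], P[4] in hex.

CBC decryption: P_i = D(K, C_i) ⊕ C_{i−1}, with C_{0} = IV.
P[1]: D(K, 0xC) = 0x5; 0x5 ⊕ 0x7 = 0x2.
P[2]: D(K, 0xC) = 0x5; 0x5 ⊕ 0xC = 0x9.
P[3]: D(K, 0xF) = 0x0; 0x0 ⊕ 0xC = 0xC.
P[4]: D(K, 0x9) = 0xA; 0xA ⊕ 0xF = 0x5.

P[1] = 0x2, P[2] = 0x9, P[3] = 0xC, P[4] = 0x5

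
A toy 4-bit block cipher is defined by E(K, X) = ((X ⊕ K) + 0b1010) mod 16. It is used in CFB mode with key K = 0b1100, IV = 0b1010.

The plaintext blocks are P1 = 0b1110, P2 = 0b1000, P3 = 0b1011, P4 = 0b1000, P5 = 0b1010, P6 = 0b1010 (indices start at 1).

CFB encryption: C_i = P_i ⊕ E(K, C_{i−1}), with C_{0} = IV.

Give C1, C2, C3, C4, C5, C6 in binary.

C1 = 0b1110, C2 = 0b0100, C3 = 0b1001, C4 = 0b0111, C5 = 0b1111, C6 = 0b0111

C1: E(K, 0b1010) = 0b0000; 0b1110 ⊕ 0b0000 = 0b1110.
C2: E(K, 0b1110) = 0b1100; 0b1000 ⊕ 0b1100 = 0b0100.
C3: E(K, 0b0100) = 0b0010; 0b1011 ⊕ 0b0010 = 0b1001.
C4: E(K, 0b1001) = 0b1111; 0b1000 ⊕ 0b1111 = 0b0111.
C5: E(K, 0b0111) = 0b0101; 0b1010 ⊕ 0b0101 = 0b1111.
C6: E(K, 0b1111) = 0b1101; 0b1010 ⊕ 0b1101 = 0b0111.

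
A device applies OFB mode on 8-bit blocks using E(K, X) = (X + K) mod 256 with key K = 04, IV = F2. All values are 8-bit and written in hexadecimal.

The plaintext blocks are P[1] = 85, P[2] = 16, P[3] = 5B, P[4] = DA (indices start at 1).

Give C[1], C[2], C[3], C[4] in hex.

OFB encryption: S_i = E(K, S_{i−1}) with S_{0} = IV; C_i = P_i ⊕ S_i.
C[1]: S = E(K, F2) = F6; 85 ⊕ F6 = 73.
C[2]: S = E(K, F6) = FA; 16 ⊕ FA = EC.
C[3]: S = E(K, FA) = FE; 5B ⊕ FE = A5.
C[4]: S = E(K, FE) = 02; DA ⊕ 02 = D8.

C[1] = 73, C[2] = EC, C[3] = A5, C[4] = D8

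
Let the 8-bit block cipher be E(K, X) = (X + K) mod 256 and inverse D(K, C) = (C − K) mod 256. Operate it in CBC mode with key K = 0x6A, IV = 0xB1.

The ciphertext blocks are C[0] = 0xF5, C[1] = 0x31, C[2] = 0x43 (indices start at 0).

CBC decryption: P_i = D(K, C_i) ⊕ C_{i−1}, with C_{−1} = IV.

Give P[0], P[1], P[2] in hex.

P[0]: D(K, 0xF5) = 0x8B; 0x8B ⊕ 0xB1 = 0x3A.
P[1]: D(K, 0x31) = 0xC7; 0xC7 ⊕ 0xF5 = 0x32.
P[2]: D(K, 0x43) = 0xD9; 0xD9 ⊕ 0x31 = 0xE8.

P[0] = 0x3A, P[1] = 0x32, P[2] = 0xE8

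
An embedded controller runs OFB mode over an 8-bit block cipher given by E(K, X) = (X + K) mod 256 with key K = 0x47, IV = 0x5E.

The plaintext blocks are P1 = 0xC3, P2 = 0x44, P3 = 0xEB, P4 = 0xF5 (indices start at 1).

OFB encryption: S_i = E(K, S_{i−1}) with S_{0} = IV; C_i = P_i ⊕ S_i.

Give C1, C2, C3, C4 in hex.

C1: S = E(K, 0x5E) = 0xA5; 0xC3 ⊕ 0xA5 = 0x66.
C2: S = E(K, 0xA5) = 0xEC; 0x44 ⊕ 0xEC = 0xA8.
C3: S = E(K, 0xEC) = 0x33; 0xEB ⊕ 0x33 = 0xD8.
C4: S = E(K, 0x33) = 0x7A; 0xF5 ⊕ 0x7A = 0x8F.

C1 = 0x66, C2 = 0xA8, C3 = 0xD8, C4 = 0x8F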